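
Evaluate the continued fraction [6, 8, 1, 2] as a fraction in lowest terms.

Using pₖ = aₖpₖ₋₁ + pₖ₋₂ and qₖ = aₖqₖ₋₁ + qₖ₋₂:
  k=0: a=6, p=6, q=1
  k=1: a=8, p=49, q=8
  k=2: a=1, p=55, q=9
  k=3: a=2, p=159, q=26

159/26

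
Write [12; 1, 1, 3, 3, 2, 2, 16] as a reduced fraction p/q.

Fold from the inside: start with 16/1.
  2 + 1/16 = 33/16
  2 + 16/33 = 82/33
  3 + 33/82 = 279/82
  3 + 82/279 = 919/279
  1 + 279/919 = 1198/919
  1 + 919/1198 = 2117/1198
  12 + 1198/2117 = 26602/2117

26602/2117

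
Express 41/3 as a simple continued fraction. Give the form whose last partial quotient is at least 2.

41 = 13·3 + 2
3 = 1·2 + 1
2 = 2·1 + 0  (stop)
So 41/3 = [13; 1, 2].

[13; 1, 2]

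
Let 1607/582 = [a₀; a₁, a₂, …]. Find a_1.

1

1607 = 2·582 + 443   →  a_0 = 2
582 = 1·443 + 139   →  a_1 = 1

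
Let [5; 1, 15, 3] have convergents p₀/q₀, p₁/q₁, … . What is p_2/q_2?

Using pₖ = aₖpₖ₋₁ + pₖ₋₂, qₖ = aₖqₖ₋₁ + qₖ₋₂ (with p₋₁=1, p₋₂=0, q₋₁=0, q₋₂=1):
  k=0: a=5, p=5, q=1
  k=1: a=1, p=6, q=1
  k=2: a=15, p=95, q=16

95/16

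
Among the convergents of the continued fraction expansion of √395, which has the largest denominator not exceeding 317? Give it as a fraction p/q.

√395 = [19; 1, 6, 1, 38, …] (period length 4).
Convergents:
  p_0/q_0 = 19/1
  p_1/q_1 = 20/1
  p_2/q_2 = 139/7
  p_3/q_3 = 159/8
  p_4/q_4 = 6181/311
  p_5/q_5 = 6340/319
q_4 = 311 ≤ 317 < 319 = q_5, so the answer is 6181/311.

6181/311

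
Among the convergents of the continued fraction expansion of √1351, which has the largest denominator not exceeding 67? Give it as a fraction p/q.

1507/41

√1351 = [36; 1, 3, 10, 3, 1, 72, …] (period length 6).
Convergents:
  p_0/q_0 = 36/1
  p_1/q_1 = 37/1
  p_2/q_2 = 147/4
  p_3/q_3 = 1507/41
  p_4/q_4 = 4668/127
q_3 = 41 ≤ 67 < 127 = q_4, so the answer is 1507/41.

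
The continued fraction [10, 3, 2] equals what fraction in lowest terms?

Using pₖ = aₖpₖ₋₁ + pₖ₋₂ and qₖ = aₖqₖ₋₁ + qₖ₋₂:
  k=0: a=10, p=10, q=1
  k=1: a=3, p=31, q=3
  k=2: a=2, p=72, q=7

72/7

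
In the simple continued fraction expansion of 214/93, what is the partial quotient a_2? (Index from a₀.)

3

214 = 2·93 + 28   →  a_0 = 2
93 = 3·28 + 9   →  a_1 = 3
28 = 3·9 + 1   →  a_2 = 3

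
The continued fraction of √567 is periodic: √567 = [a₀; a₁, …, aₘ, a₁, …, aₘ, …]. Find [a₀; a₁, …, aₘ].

[23; 1, 4, 3, 4, 1, 46]

a₀ = ⌊√567⌋ = 23.
With m₀=0, d₀=1 and mₖ₊₁ = dₖaₖ − mₖ, dₖ₊₁ = (n − mₖ₊₁²)/dₖ, aₖ₊₁ = ⌊(a₀+mₖ₊₁)/dₖ₊₁⌋:
  k=1: m=23, d=38, a=1
  k=2: m=15, d=9, a=4
  k=3: m=21, d=14, a=3
  k=4: m=21, d=9, a=4
  k=5: m=15, d=38, a=1
  k=6: m=23, d=1, a=46
d=1 and a=2a₀=46 at k=6, so the next step gives (m, d) = (23, 38) again — its k=1 value — and the period has length 6.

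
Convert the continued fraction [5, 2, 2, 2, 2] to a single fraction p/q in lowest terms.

157/29

Fold from the inside: start with 2/1.
  2 + 1/2 = 5/2
  2 + 2/5 = 12/5
  2 + 5/12 = 29/12
  5 + 12/29 = 157/29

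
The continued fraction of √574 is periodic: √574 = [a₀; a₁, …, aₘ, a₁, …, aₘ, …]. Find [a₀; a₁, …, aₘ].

a₀ = ⌊√574⌋ = 23.
With m₀=0, d₀=1 and mₖ₊₁ = dₖaₖ − mₖ, dₖ₊₁ = (n − mₖ₊₁²)/dₖ, aₖ₊₁ = ⌊(a₀+mₖ₊₁)/dₖ₊₁⌋:
  k=1: m=23, d=45, a=1
  k=2: m=22, d=2, a=22
  k=3: m=22, d=45, a=1
  k=4: m=23, d=1, a=46
d=1 and a=2a₀=46 at k=4, so the next step gives (m, d) = (23, 45) again — its k=1 value — and the period has length 4.

[23; 1, 22, 1, 46]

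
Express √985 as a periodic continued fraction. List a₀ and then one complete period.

[31; 2, 1, 1, 2, 62]

a₀ = ⌊√985⌋ = 31.
With m₀=0, d₀=1 and mₖ₊₁ = dₖaₖ − mₖ, dₖ₊₁ = (n − mₖ₊₁²)/dₖ, aₖ₊₁ = ⌊(a₀+mₖ₊₁)/dₖ₊₁⌋:
  k=1: m=31, d=24, a=2
  k=2: m=17, d=29, a=1
  k=3: m=12, d=29, a=1
  k=4: m=17, d=24, a=2
  k=5: m=31, d=1, a=62
d=1 and a=2a₀=62 at k=5, so the next step gives (m, d) = (31, 24) again — its k=1 value — and the period has length 5.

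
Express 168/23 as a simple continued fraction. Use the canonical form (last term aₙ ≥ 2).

[7; 3, 3, 2]

168 = 7×23 + 7
23 = 3×7 + 2
7 = 3×2 + 1
2 = 2×1 + 0  (stop)
So 168/23 = [7; 3, 3, 2].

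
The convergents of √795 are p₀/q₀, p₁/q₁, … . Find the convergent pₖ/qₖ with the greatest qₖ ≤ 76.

1297/46

√795 = [28; 5, 9, 5, 56, …] (period length 4).
Convergents:
  p_0/q_0 = 28/1
  p_1/q_1 = 141/5
  p_2/q_2 = 1297/46
  p_3/q_3 = 6626/235
q_2 = 46 ≤ 76 < 235 = q_3, so the answer is 1297/46.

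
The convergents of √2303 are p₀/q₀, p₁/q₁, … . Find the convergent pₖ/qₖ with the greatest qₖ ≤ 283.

√2303 = [47; 1, 94, …] (period length 2).
Convergents:
  p_0/q_0 = 47/1
  p_1/q_1 = 48/1
  p_2/q_2 = 4559/95
  p_3/q_3 = 4607/96
  p_4/q_4 = 437617/9119
q_3 = 96 ≤ 283 < 9119 = q_4, so the answer is 4607/96.

4607/96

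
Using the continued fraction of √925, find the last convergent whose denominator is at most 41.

882/29

√925 = [30; 2, 2, 2, 2, 60, …] (period length 5).
Convergents:
  p_0/q_0 = 30/1
  p_1/q_1 = 61/2
  p_2/q_2 = 152/5
  p_3/q_3 = 365/12
  p_4/q_4 = 882/29
  p_5/q_5 = 53285/1752
q_4 = 29 ≤ 41 < 1752 = q_5, so the answer is 882/29.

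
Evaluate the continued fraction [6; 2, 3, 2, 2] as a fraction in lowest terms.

Using pₖ = aₖpₖ₋₁ + pₖ₋₂ and qₖ = aₖqₖ₋₁ + qₖ₋₂:
  k=0: a=6, p=6, q=1
  k=1: a=2, p=13, q=2
  k=2: a=3, p=45, q=7
  k=3: a=2, p=103, q=16
  k=4: a=2, p=251, q=39

251/39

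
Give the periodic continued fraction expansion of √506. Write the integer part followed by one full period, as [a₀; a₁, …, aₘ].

[22; 2, 44]

a₀ = ⌊√506⌋ = 22.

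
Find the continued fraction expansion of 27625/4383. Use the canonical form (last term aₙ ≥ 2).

27625 = 6·4383 + 1327
4383 = 3·1327 + 402
1327 = 3·402 + 121
402 = 3·121 + 39
121 = 3·39 + 4
39 = 9·4 + 3
4 = 1·3 + 1
3 = 3·1 + 0  (stop)
So 27625/4383 = [6; 3, 3, 3, 3, 9, 1, 3].

[6; 3, 3, 3, 3, 9, 1, 3]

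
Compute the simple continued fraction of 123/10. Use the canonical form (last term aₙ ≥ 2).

[12; 3, 3]

123 = 12*10 + 3
10 = 3*3 + 1
3 = 3*1 + 0  (stop)
So 123/10 = [12; 3, 3].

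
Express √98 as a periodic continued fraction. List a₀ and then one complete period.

a₀ = ⌊√98⌋ = 9.
With m₀=0, d₀=1 and mₖ₊₁ = dₖaₖ − mₖ, dₖ₊₁ = (n − mₖ₊₁²)/dₖ, aₖ₊₁ = ⌊(a₀+mₖ₊₁)/dₖ₊₁⌋:
  k=1: m=9, d=17, a=1
  k=2: m=8, d=2, a=8
  k=3: m=8, d=17, a=1
  k=4: m=9, d=1, a=18
d=1 and a=2a₀=18 at k=4, so the next step gives (m, d) = (9, 17) again — its k=1 value — and the period has length 4.

[9; 1, 8, 1, 18]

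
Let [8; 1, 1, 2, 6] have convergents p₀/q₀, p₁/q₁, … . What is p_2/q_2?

Using pₖ = aₖpₖ₋₁ + pₖ₋₂, qₖ = aₖqₖ₋₁ + qₖ₋₂ (with p₋₁=1, p₋₂=0, q₋₁=0, q₋₂=1):
  k=0: a=8, p=8, q=1
  k=1: a=1, p=9, q=1
  k=2: a=1, p=17, q=2

17/2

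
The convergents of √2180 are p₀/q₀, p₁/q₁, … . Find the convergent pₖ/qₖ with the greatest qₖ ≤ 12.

√2180 = [46; 1, 2, 4, 2, 1, 92, …] (period length 6).
Convergents:
  p_0/q_0 = 46/1
  p_1/q_1 = 47/1
  p_2/q_2 = 140/3
  p_3/q_3 = 607/13
q_2 = 3 ≤ 12 < 13 = q_3, so the answer is 140/3.

140/3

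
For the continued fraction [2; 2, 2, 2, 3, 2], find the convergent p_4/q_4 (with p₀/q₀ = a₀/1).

Using pₖ = aₖpₖ₋₁ + pₖ₋₂, qₖ = aₖqₖ₋₁ + qₖ₋₂ (with p₋₁=1, p₋₂=0, q₋₁=0, q₋₂=1):
  k=0: a=2, p=2, q=1
  k=1: a=2, p=5, q=2
  k=2: a=2, p=12, q=5
  k=3: a=2, p=29, q=12
  k=4: a=3, p=99, q=41

99/41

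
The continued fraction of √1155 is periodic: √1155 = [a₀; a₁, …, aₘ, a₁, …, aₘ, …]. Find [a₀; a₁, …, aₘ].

a₀ = ⌊√1155⌋ = 33.
With m₀=0, d₀=1 and mₖ₊₁ = dₖaₖ − mₖ, dₖ₊₁ = (n − mₖ₊₁²)/dₖ, aₖ₊₁ = ⌊(a₀+mₖ₊₁)/dₖ₊₁⌋:
  k=1: m=33, d=66, a=1
  k=2: m=33, d=1, a=66
d=1 and a=2a₀=66 at k=2, so the next step gives (m, d) = (33, 66) again — its k=1 value — and the period has length 2.

[33; 1, 66]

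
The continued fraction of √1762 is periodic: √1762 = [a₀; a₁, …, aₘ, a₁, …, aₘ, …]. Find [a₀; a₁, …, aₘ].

a₀ = ⌊√1762⌋ = 41.

[41; 1, 40, 1, 82]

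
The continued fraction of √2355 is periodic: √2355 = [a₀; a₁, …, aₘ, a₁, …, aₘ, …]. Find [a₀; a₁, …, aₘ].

[48; 1, 1, 8, 3, 8, 1, 1, 96]

a₀ = ⌊√2355⌋ = 48.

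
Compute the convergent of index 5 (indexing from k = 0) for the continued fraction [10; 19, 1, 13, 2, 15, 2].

89939/8949

Using pₖ = aₖpₖ₋₁ + pₖ₋₂, qₖ = aₖqₖ₋₁ + qₖ₋₂ (with p₋₁=1, p₋₂=0, q₋₁=0, q₋₂=1):
  k=0: a=10, p=10, q=1
  k=1: a=19, p=191, q=19
  k=2: a=1, p=201, q=20
  k=3: a=13, p=2804, q=279
  k=4: a=2, p=5809, q=578
  k=5: a=15, p=89939, q=8949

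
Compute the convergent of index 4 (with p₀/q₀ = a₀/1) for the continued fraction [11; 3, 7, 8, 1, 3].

Using pₖ = aₖpₖ₋₁ + pₖ₋₂, qₖ = aₖqₖ₋₁ + qₖ₋₂ (with p₋₁=1, p₋₂=0, q₋₁=0, q₋₂=1):
  k=0: a=11, p=11, q=1
  k=1: a=3, p=34, q=3
  k=2: a=7, p=249, q=22
  k=3: a=8, p=2026, q=179
  k=4: a=1, p=2275, q=201

2275/201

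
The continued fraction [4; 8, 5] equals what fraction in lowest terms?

169/41

Using pₖ = aₖpₖ₋₁ + pₖ₋₂ and qₖ = aₖqₖ₋₁ + qₖ₋₂:
  k=0: a=4, p=4, q=1
  k=1: a=8, p=33, q=8
  k=2: a=5, p=169, q=41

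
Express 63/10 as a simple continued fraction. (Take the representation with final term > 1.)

[6; 3, 3]

63 = 6*10 + 3
10 = 3*3 + 1
3 = 3*1 + 0  (stop)
So 63/10 = [6; 3, 3].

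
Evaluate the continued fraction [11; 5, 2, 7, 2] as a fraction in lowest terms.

Fold from the inside: start with 2/1.
  7 + 1/2 = 15/2
  2 + 2/15 = 32/15
  5 + 15/32 = 175/32
  11 + 32/175 = 1957/175

1957/175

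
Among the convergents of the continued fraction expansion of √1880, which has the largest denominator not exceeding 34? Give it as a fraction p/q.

607/14

√1880 = [43; 2, 1, 3, 1, 2, 86, …] (period length 6).
Convergents:
  p_0/q_0 = 43/1
  p_1/q_1 = 87/2
  p_2/q_2 = 130/3
  p_3/q_3 = 477/11
  p_4/q_4 = 607/14
  p_5/q_5 = 1691/39
q_4 = 14 ≤ 34 < 39 = q_5, so the answer is 607/14.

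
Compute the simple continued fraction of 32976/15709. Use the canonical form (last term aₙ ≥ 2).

32976 = 2*15709 + 1558
15709 = 10*1558 + 129
1558 = 12*129 + 10
129 = 12*10 + 9
10 = 1*9 + 1
9 = 9*1 + 0  (stop)
So 32976/15709 = [2; 10, 12, 12, 1, 9].

[2; 10, 12, 12, 1, 9]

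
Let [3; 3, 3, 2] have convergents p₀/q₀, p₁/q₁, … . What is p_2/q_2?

33/10

Using pₖ = aₖpₖ₋₁ + pₖ₋₂, qₖ = aₖqₖ₋₁ + qₖ₋₂ (with p₋₁=1, p₋₂=0, q₋₁=0, q₋₂=1):
  k=0: a=3, p=3, q=1
  k=1: a=3, p=10, q=3
  k=2: a=3, p=33, q=10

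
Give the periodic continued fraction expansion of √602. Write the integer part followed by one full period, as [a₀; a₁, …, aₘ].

a₀ = ⌊√602⌋ = 24.
With m₀=0, d₀=1 and mₖ₊₁ = dₖaₖ − mₖ, dₖ₊₁ = (n − mₖ₊₁²)/dₖ, aₖ₊₁ = ⌊(a₀+mₖ₊₁)/dₖ₊₁⌋:
  k=1: m=24, d=26, a=1
  k=2: m=2, d=23, a=1
  k=3: m=21, d=7, a=6
  k=4: m=21, d=23, a=1
  k=5: m=2, d=26, a=1
  k=6: m=24, d=1, a=48
d=1 and a=2a₀=48 at k=6, so the next step gives (m, d) = (24, 26) again — its k=1 value — and the period has length 6.

[24; 1, 1, 6, 1, 1, 48]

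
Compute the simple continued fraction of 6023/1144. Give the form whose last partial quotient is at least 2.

[5; 3, 1, 3, 2, 5, 6]

6023 = 5×1144 + 303
1144 = 3×303 + 235
303 = 1×235 + 68
235 = 3×68 + 31
68 = 2×31 + 6
31 = 5×6 + 1
6 = 6×1 + 0  (stop)
So 6023/1144 = [5; 3, 1, 3, 2, 5, 6].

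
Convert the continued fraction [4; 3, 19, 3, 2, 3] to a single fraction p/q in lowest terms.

6115/1413

Using pₖ = aₖpₖ₋₁ + pₖ₋₂ and qₖ = aₖqₖ₋₁ + qₖ₋₂:
  k=0: a=4, p=4, q=1
  k=1: a=3, p=13, q=3
  k=2: a=19, p=251, q=58
  k=3: a=3, p=766, q=177
  k=4: a=2, p=1783, q=412
  k=5: a=3, p=6115, q=1413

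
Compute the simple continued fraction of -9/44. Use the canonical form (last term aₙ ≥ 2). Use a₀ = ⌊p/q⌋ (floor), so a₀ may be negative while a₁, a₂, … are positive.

[-1; 1, 3, 1, 8]

-9 = -1*44 + 35
44 = 1*35 + 9
35 = 3*9 + 8
9 = 1*8 + 1
8 = 8*1 + 0  (stop)
So -9/44 = [-1; 1, 3, 1, 8].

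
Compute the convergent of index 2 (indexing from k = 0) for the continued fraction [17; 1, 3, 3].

71/4

Using pₖ = aₖpₖ₋₁ + pₖ₋₂, qₖ = aₖqₖ₋₁ + qₖ₋₂ (with p₋₁=1, p₋₂=0, q₋₁=0, q₋₂=1):
  k=0: a=17, p=17, q=1
  k=1: a=1, p=18, q=1
  k=2: a=3, p=71, q=4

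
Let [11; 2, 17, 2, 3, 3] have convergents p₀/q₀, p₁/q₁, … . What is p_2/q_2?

Using pₖ = aₖpₖ₋₁ + pₖ₋₂, qₖ = aₖqₖ₋₁ + qₖ₋₂ (with p₋₁=1, p₋₂=0, q₋₁=0, q₋₂=1):
  k=0: a=11, p=11, q=1
  k=1: a=2, p=23, q=2
  k=2: a=17, p=402, q=35

402/35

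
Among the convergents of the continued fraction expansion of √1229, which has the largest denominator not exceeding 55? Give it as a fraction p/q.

1227/35

√1229 = [35; 17, 1, 1, 17, 70, …] (period length 5).
Convergents:
  p_0/q_0 = 35/1
  p_1/q_1 = 596/17
  p_2/q_2 = 631/18
  p_3/q_3 = 1227/35
  p_4/q_4 = 21490/613
q_3 = 35 ≤ 55 < 613 = q_4, so the answer is 1227/35.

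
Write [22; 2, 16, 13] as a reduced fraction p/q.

9691/431

Fold from the inside: start with 13/1.
  16 + 1/13 = 209/13
  2 + 13/209 = 431/209
  22 + 209/431 = 9691/431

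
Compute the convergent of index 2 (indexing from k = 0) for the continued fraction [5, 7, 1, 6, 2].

41/8

Using pₖ = aₖpₖ₋₁ + pₖ₋₂, qₖ = aₖqₖ₋₁ + qₖ₋₂ (with p₋₁=1, p₋₂=0, q₋₁=0, q₋₂=1):
  k=0: a=5, p=5, q=1
  k=1: a=7, p=36, q=7
  k=2: a=1, p=41, q=8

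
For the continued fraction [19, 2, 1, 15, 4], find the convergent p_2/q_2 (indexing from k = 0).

Using pₖ = aₖpₖ₋₁ + pₖ₋₂, qₖ = aₖqₖ₋₁ + qₖ₋₂ (with p₋₁=1, p₋₂=0, q₋₁=0, q₋₂=1):
  k=0: a=19, p=19, q=1
  k=1: a=2, p=39, q=2
  k=2: a=1, p=58, q=3

58/3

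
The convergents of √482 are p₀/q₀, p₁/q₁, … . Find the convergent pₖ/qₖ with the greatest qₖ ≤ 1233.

√482 = [21; 1, 20, 1, 42, …] (period length 4).
Convergents:
  p_0/q_0 = 21/1
  p_1/q_1 = 22/1
  p_2/q_2 = 461/21
  p_3/q_3 = 483/22
  p_4/q_4 = 20747/945
  p_5/q_5 = 21230/967
  p_6/q_6 = 445347/20285
q_5 = 967 ≤ 1233 < 20285 = q_6, so the answer is 21230/967.

21230/967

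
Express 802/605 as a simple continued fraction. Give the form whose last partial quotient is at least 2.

802 = 1×605 + 197
605 = 3×197 + 14
197 = 14×14 + 1
14 = 14×1 + 0  (stop)
So 802/605 = [1; 3, 14, 14].

[1; 3, 14, 14]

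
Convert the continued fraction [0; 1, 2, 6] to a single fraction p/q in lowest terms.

Using pₖ = aₖpₖ₋₁ + pₖ₋₂ and qₖ = aₖqₖ₋₁ + qₖ₋₂:
  k=0: a=0, p=0, q=1
  k=1: a=1, p=1, q=1
  k=2: a=2, p=2, q=3
  k=3: a=6, p=13, q=19

13/19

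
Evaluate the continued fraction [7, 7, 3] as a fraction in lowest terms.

Fold from the inside: start with 3/1.
  7 + 1/3 = 22/3
  7 + 3/22 = 157/22

157/22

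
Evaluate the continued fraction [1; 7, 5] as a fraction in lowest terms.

41/36

Fold from the inside: start with 5/1.
  7 + 1/5 = 36/5
  1 + 5/36 = 41/36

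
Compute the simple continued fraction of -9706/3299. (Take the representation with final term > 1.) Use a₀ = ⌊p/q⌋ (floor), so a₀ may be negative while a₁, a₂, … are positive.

-9706 = -3·3299 + 191
3299 = 17·191 + 52
191 = 3·52 + 35
52 = 1·35 + 17
35 = 2·17 + 1
17 = 17·1 + 0  (stop)
So -9706/3299 = [-3; 17, 3, 1, 2, 17].

[-3; 17, 3, 1, 2, 17]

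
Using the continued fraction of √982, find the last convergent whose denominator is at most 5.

√982 = [31; 2, 1, 30, 1, 2, 62, …] (period length 6).
Convergents:
  p_0/q_0 = 31/1
  p_1/q_1 = 63/2
  p_2/q_2 = 94/3
  p_3/q_3 = 2883/92
q_2 = 3 ≤ 5 < 92 = q_3, so the answer is 94/3.

94/3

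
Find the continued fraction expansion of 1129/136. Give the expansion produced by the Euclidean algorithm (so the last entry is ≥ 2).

1129 = 8×136 + 41
136 = 3×41 + 13
41 = 3×13 + 2
13 = 6×2 + 1
2 = 2×1 + 0  (stop)
So 1129/136 = [8; 3, 3, 6, 2].

[8; 3, 3, 6, 2]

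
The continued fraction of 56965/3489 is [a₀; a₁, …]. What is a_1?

56965 = 16·3489 + 1141   →  a_0 = 16
3489 = 3·1141 + 66   →  a_1 = 3

3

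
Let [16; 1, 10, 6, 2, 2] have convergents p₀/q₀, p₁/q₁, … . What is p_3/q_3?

1133/67

Using pₖ = aₖpₖ₋₁ + pₖ₋₂, qₖ = aₖqₖ₋₁ + qₖ₋₂ (with p₋₁=1, p₋₂=0, q₋₁=0, q₋₂=1):
  k=0: a=16, p=16, q=1
  k=1: a=1, p=17, q=1
  k=2: a=10, p=186, q=11
  k=3: a=6, p=1133, q=67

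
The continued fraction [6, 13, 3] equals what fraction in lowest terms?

Using pₖ = aₖpₖ₋₁ + pₖ₋₂ and qₖ = aₖqₖ₋₁ + qₖ₋₂:
  k=0: a=6, p=6, q=1
  k=1: a=13, p=79, q=13
  k=2: a=3, p=243, q=40

243/40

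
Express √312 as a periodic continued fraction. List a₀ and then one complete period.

a₀ = ⌊√312⌋ = 17.
With m₀=0, d₀=1 and mₖ₊₁ = dₖaₖ − mₖ, dₖ₊₁ = (n − mₖ₊₁²)/dₖ, aₖ₊₁ = ⌊(a₀+mₖ₊₁)/dₖ₊₁⌋:
  k=1: m=17, d=23, a=1
  k=2: m=6, d=12, a=1
  k=3: m=6, d=23, a=1
  k=4: m=17, d=1, a=34
d=1 and a=2a₀=34 at k=4, so the next step gives (m, d) = (17, 23) again — its k=1 value — and the period has length 4.

[17; 1, 1, 1, 34]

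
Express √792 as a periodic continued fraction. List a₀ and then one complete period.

a₀ = ⌊√792⌋ = 28.
With m₀=0, d₀=1 and mₖ₊₁ = dₖaₖ − mₖ, dₖ₊₁ = (n − mₖ₊₁²)/dₖ, aₖ₊₁ = ⌊(a₀+mₖ₊₁)/dₖ₊₁⌋:
  k=1: m=28, d=8, a=7
  k=2: m=28, d=1, a=56
d=1 and a=2a₀=56 at k=2, so the next step gives (m, d) = (28, 8) again — its k=1 value — and the period has length 2.

[28; 7, 56]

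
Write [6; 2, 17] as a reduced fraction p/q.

227/35

Fold from the inside: start with 17/1.
  2 + 1/17 = 35/17
  6 + 17/35 = 227/35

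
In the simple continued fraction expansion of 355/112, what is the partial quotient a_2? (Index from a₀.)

355 = 3·112 + 19   →  a_0 = 3
112 = 5·19 + 17   →  a_1 = 5
19 = 1·17 + 2   →  a_2 = 1

1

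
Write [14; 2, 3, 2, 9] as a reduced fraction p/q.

Using pₖ = aₖpₖ₋₁ + pₖ₋₂ and qₖ = aₖqₖ₋₁ + qₖ₋₂:
  k=0: a=14, p=14, q=1
  k=1: a=2, p=29, q=2
  k=2: a=3, p=101, q=7
  k=3: a=2, p=231, q=16
  k=4: a=9, p=2180, q=151

2180/151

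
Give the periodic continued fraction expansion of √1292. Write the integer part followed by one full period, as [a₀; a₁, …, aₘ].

[35; 1, 16, 1, 70]

a₀ = ⌊√1292⌋ = 35.
With m₀=0, d₀=1 and mₖ₊₁ = dₖaₖ − mₖ, dₖ₊₁ = (n − mₖ₊₁²)/dₖ, aₖ₊₁ = ⌊(a₀+mₖ₊₁)/dₖ₊₁⌋:
  k=1: m=35, d=67, a=1
  k=2: m=32, d=4, a=16
  k=3: m=32, d=67, a=1
  k=4: m=35, d=1, a=70
d=1 and a=2a₀=70 at k=4, so the next step gives (m, d) = (35, 67) again — its k=1 value — and the period has length 4.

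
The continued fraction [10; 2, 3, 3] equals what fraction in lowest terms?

240/23

Fold from the inside: start with 3/1.
  3 + 1/3 = 10/3
  2 + 3/10 = 23/10
  10 + 10/23 = 240/23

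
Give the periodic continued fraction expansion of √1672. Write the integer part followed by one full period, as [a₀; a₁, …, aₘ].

[40; 1, 8, 10, 8, 1, 80]

a₀ = ⌊√1672⌋ = 40.
With m₀=0, d₀=1 and mₖ₊₁ = dₖaₖ − mₖ, dₖ₊₁ = (n − mₖ₊₁²)/dₖ, aₖ₊₁ = ⌊(a₀+mₖ₊₁)/dₖ₊₁⌋:
  k=1: m=40, d=72, a=1
  k=2: m=32, d=9, a=8
  k=3: m=40, d=8, a=10
  k=4: m=40, d=9, a=8
  k=5: m=32, d=72, a=1
  k=6: m=40, d=1, a=80
d=1 and a=2a₀=80 at k=6, so the next step gives (m, d) = (40, 72) again — its k=1 value — and the period has length 6.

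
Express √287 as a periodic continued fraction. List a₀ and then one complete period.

a₀ = ⌊√287⌋ = 16.
With m₀=0, d₀=1 and mₖ₊₁ = dₖaₖ − mₖ, dₖ₊₁ = (n − mₖ₊₁²)/dₖ, aₖ₊₁ = ⌊(a₀+mₖ₊₁)/dₖ₊₁⌋:
  k=1: m=16, d=31, a=1
  k=2: m=15, d=2, a=15
  k=3: m=15, d=31, a=1
  k=4: m=16, d=1, a=32
d=1 and a=2a₀=32 at k=4, so the next step gives (m, d) = (16, 31) again — its k=1 value — and the period has length 4.

[16; 1, 15, 1, 32]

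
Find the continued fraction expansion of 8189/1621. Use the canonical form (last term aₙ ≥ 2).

[5; 19, 3, 2, 1, 3, 2]

8189 = 5·1621 + 84
1621 = 19·84 + 25
84 = 3·25 + 9
25 = 2·9 + 7
9 = 1·7 + 2
7 = 3·2 + 1
2 = 2·1 + 0  (stop)
So 8189/1621 = [5; 19, 3, 2, 1, 3, 2].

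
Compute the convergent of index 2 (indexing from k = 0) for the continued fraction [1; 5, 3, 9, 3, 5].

19/16

Using pₖ = aₖpₖ₋₁ + pₖ₋₂, qₖ = aₖqₖ₋₁ + qₖ₋₂ (with p₋₁=1, p₋₂=0, q₋₁=0, q₋₂=1):
  k=0: a=1, p=1, q=1
  k=1: a=5, p=6, q=5
  k=2: a=3, p=19, q=16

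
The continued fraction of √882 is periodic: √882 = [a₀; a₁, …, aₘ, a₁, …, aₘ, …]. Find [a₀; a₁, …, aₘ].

a₀ = ⌊√882⌋ = 29.

[29; 1, 2, 3, 6, 3, 2, 1, 58]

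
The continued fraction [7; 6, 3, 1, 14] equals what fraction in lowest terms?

Using pₖ = aₖpₖ₋₁ + pₖ₋₂ and qₖ = aₖqₖ₋₁ + qₖ₋₂:
  k=0: a=7, p=7, q=1
  k=1: a=6, p=43, q=6
  k=2: a=3, p=136, q=19
  k=3: a=1, p=179, q=25
  k=4: a=14, p=2642, q=369

2642/369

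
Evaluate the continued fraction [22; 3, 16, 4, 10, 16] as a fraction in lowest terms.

Fold from the inside: start with 16/1.
  10 + 1/16 = 161/16
  4 + 16/161 = 660/161
  16 + 161/660 = 10721/660
  3 + 660/10721 = 32823/10721
  22 + 10721/32823 = 732827/32823

732827/32823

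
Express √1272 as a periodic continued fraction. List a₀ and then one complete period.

a₀ = ⌊√1272⌋ = 35.
With m₀=0, d₀=1 and mₖ₊₁ = dₖaₖ − mₖ, dₖ₊₁ = (n − mₖ₊₁²)/dₖ, aₖ₊₁ = ⌊(a₀+mₖ₊₁)/dₖ₊₁⌋:
  k=1: m=35, d=47, a=1
  k=2: m=12, d=24, a=1
  k=3: m=12, d=47, a=1
  k=4: m=35, d=1, a=70
d=1 and a=2a₀=70 at k=4, so the next step gives (m, d) = (35, 47) again — its k=1 value — and the period has length 4.

[35; 1, 1, 1, 70]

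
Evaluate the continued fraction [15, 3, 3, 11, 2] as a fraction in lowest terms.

3611/236

Using pₖ = aₖpₖ₋₁ + pₖ₋₂ and qₖ = aₖqₖ₋₁ + qₖ₋₂:
  k=0: a=15, p=15, q=1
  k=1: a=3, p=46, q=3
  k=2: a=3, p=153, q=10
  k=3: a=11, p=1729, q=113
  k=4: a=2, p=3611, q=236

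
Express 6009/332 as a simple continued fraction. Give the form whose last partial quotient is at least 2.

6009 = 18·332 + 33
332 = 10·33 + 2
33 = 16·2 + 1
2 = 2·1 + 0  (stop)
So 6009/332 = [18; 10, 16, 2].

[18; 10, 16, 2]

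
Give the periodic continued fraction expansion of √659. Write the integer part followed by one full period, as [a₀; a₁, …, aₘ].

[25; 1, 2, 25, 2, 1, 50]

a₀ = ⌊√659⌋ = 25.
With m₀=0, d₀=1 and mₖ₊₁ = dₖaₖ − mₖ, dₖ₊₁ = (n − mₖ₊₁²)/dₖ, aₖ₊₁ = ⌊(a₀+mₖ₊₁)/dₖ₊₁⌋:
  k=1: m=25, d=34, a=1
  k=2: m=9, d=17, a=2
  k=3: m=25, d=2, a=25
  k=4: m=25, d=17, a=2
  k=5: m=9, d=34, a=1
  k=6: m=25, d=1, a=50
d=1 and a=2a₀=50 at k=6, so the next step gives (m, d) = (25, 34) again — its k=1 value — and the period has length 6.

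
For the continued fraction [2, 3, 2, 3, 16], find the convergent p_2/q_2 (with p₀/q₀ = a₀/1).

Using pₖ = aₖpₖ₋₁ + pₖ₋₂, qₖ = aₖqₖ₋₁ + qₖ₋₂ (with p₋₁=1, p₋₂=0, q₋₁=0, q₋₂=1):
  k=0: a=2, p=2, q=1
  k=1: a=3, p=7, q=3
  k=2: a=2, p=16, q=7

16/7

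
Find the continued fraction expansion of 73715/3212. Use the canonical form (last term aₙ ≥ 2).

[22; 1, 18, 1, 19, 8]

73715 = 22*3212 + 3051
3212 = 1*3051 + 161
3051 = 18*161 + 153
161 = 1*153 + 8
153 = 19*8 + 1
8 = 8*1 + 0  (stop)
So 73715/3212 = [22; 1, 18, 1, 19, 8].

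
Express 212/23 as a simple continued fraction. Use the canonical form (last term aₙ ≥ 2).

212 = 9*23 + 5
23 = 4*5 + 3
5 = 1*3 + 2
3 = 1*2 + 1
2 = 2*1 + 0  (stop)
So 212/23 = [9; 4, 1, 1, 2].

[9; 4, 1, 1, 2]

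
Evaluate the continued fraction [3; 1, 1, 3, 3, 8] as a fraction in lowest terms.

681/191

Fold from the inside: start with 8/1.
  3 + 1/8 = 25/8
  3 + 8/25 = 83/25
  1 + 25/83 = 108/83
  1 + 83/108 = 191/108
  3 + 108/191 = 681/191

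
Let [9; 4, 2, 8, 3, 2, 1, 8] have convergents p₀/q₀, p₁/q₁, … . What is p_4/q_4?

Using pₖ = aₖpₖ₋₁ + pₖ₋₂, qₖ = aₖqₖ₋₁ + qₖ₋₂ (with p₋₁=1, p₋₂=0, q₋₁=0, q₋₂=1):
  k=0: a=9, p=9, q=1
  k=1: a=4, p=37, q=4
  k=2: a=2, p=83, q=9
  k=3: a=8, p=701, q=76
  k=4: a=3, p=2186, q=237

2186/237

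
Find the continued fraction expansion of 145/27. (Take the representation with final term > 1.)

145 = 5×27 + 10
27 = 2×10 + 7
10 = 1×7 + 3
7 = 2×3 + 1
3 = 3×1 + 0  (stop)
So 145/27 = [5; 2, 1, 2, 3].

[5; 2, 1, 2, 3]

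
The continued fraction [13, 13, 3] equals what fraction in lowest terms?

523/40

Using pₖ = aₖpₖ₋₁ + pₖ₋₂ and qₖ = aₖqₖ₋₁ + qₖ₋₂:
  k=0: a=13, p=13, q=1
  k=1: a=13, p=170, q=13
  k=2: a=3, p=523, q=40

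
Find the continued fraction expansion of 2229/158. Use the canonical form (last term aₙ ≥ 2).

[14; 9, 3, 2, 2]

2229 = 14*158 + 17
158 = 9*17 + 5
17 = 3*5 + 2
5 = 2*2 + 1
2 = 2*1 + 0  (stop)
So 2229/158 = [14; 9, 3, 2, 2].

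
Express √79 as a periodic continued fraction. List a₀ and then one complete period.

a₀ = ⌊√79⌋ = 8.

[8; 1, 7, 1, 16]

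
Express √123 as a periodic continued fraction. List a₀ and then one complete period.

[11; 11, 22]

a₀ = ⌊√123⌋ = 11.
With m₀=0, d₀=1 and mₖ₊₁ = dₖaₖ − mₖ, dₖ₊₁ = (n − mₖ₊₁²)/dₖ, aₖ₊₁ = ⌊(a₀+mₖ₊₁)/dₖ₊₁⌋:
  k=1: m=11, d=2, a=11
  k=2: m=11, d=1, a=22
d=1 and a=2a₀=22 at k=2, so the next step gives (m, d) = (11, 2) again — its k=1 value — and the period has length 2.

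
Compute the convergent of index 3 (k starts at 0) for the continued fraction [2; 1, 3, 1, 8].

Using pₖ = aₖpₖ₋₁ + pₖ₋₂, qₖ = aₖqₖ₋₁ + qₖ₋₂ (with p₋₁=1, p₋₂=0, q₋₁=0, q₋₂=1):
  k=0: a=2, p=2, q=1
  k=1: a=1, p=3, q=1
  k=2: a=3, p=11, q=4
  k=3: a=1, p=14, q=5

14/5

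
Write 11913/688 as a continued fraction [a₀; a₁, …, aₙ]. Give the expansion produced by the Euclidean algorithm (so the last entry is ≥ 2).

11913 = 17*688 + 217
688 = 3*217 + 37
217 = 5*37 + 32
37 = 1*32 + 5
32 = 6*5 + 2
5 = 2*2 + 1
2 = 2*1 + 0  (stop)
So 11913/688 = [17; 3, 5, 1, 6, 2, 2].

[17; 3, 5, 1, 6, 2, 2]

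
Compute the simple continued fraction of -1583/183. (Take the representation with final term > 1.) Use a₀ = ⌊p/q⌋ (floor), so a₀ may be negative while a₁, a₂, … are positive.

[-9; 2, 1, 6, 9]

-1583 = -9×183 + 64
183 = 2×64 + 55
64 = 1×55 + 9
55 = 6×9 + 1
9 = 9×1 + 0  (stop)
So -1583/183 = [-9; 2, 1, 6, 9].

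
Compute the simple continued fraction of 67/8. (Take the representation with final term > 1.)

67 = 8·8 + 3
8 = 2·3 + 2
3 = 1·2 + 1
2 = 2·1 + 0  (stop)
So 67/8 = [8; 2, 1, 2].

[8; 2, 1, 2]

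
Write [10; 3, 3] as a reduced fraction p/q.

103/10

Using pₖ = aₖpₖ₋₁ + pₖ₋₂ and qₖ = aₖqₖ₋₁ + qₖ₋₂:
  k=0: a=10, p=10, q=1
  k=1: a=3, p=31, q=3
  k=2: a=3, p=103, q=10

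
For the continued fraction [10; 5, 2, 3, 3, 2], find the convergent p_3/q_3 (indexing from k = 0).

Using pₖ = aₖpₖ₋₁ + pₖ₋₂, qₖ = aₖqₖ₋₁ + qₖ₋₂ (with p₋₁=1, p₋₂=0, q₋₁=0, q₋₂=1):
  k=0: a=10, p=10, q=1
  k=1: a=5, p=51, q=5
  k=2: a=2, p=112, q=11
  k=3: a=3, p=387, q=38

387/38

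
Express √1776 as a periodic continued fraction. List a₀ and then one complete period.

a₀ = ⌊√1776⌋ = 42.
With m₀=0, d₀=1 and mₖ₊₁ = dₖaₖ − mₖ, dₖ₊₁ = (n − mₖ₊₁²)/dₖ, aₖ₊₁ = ⌊(a₀+mₖ₊₁)/dₖ₊₁⌋:
  k=1: m=42, d=12, a=7
  k=2: m=42, d=1, a=84
d=1 and a=2a₀=84 at k=2, so the next step gives (m, d) = (42, 12) again — its k=1 value — and the period has length 2.

[42; 7, 84]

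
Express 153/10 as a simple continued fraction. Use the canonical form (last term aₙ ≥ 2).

[15; 3, 3]

153 = 15*10 + 3
10 = 3*3 + 1
3 = 3*1 + 0  (stop)
So 153/10 = [15; 3, 3].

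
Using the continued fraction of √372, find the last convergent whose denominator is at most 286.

3491/181

√372 = [19; 3, 2, 12, 2, 3, 38, …] (period length 6).
Convergents:
  p_0/q_0 = 19/1
  p_1/q_1 = 58/3
  p_2/q_2 = 135/7
  p_3/q_3 = 1678/87
  p_4/q_4 = 3491/181
  p_5/q_5 = 12151/630
q_4 = 181 ≤ 286 < 630 = q_5, so the answer is 3491/181.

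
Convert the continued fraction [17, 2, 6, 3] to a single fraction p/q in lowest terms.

716/41

Fold from the inside: start with 3/1.
  6 + 1/3 = 19/3
  2 + 3/19 = 41/19
  17 + 19/41 = 716/41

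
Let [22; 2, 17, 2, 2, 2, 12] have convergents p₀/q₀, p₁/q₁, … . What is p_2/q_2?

Using pₖ = aₖpₖ₋₁ + pₖ₋₂, qₖ = aₖqₖ₋₁ + qₖ₋₂ (with p₋₁=1, p₋₂=0, q₋₁=0, q₋₂=1):
  k=0: a=22, p=22, q=1
  k=1: a=2, p=45, q=2
  k=2: a=17, p=787, q=35

787/35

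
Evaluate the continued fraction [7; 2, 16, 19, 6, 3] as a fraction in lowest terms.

90193/12050

Fold from the inside: start with 3/1.
  6 + 1/3 = 19/3
  19 + 3/19 = 364/19
  16 + 19/364 = 5843/364
  2 + 364/5843 = 12050/5843
  7 + 5843/12050 = 90193/12050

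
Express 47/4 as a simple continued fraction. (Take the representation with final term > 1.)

[11; 1, 3]

47 = 11×4 + 3
4 = 1×3 + 1
3 = 3×1 + 0  (stop)
So 47/4 = [11; 1, 3].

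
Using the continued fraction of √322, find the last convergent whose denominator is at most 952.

11610/647

√322 = [17; 1, 16, 1, 34, …] (period length 4).
Convergents:
  p_0/q_0 = 17/1
  p_1/q_1 = 18/1
  p_2/q_2 = 305/17
  p_3/q_3 = 323/18
  p_4/q_4 = 11287/629
  p_5/q_5 = 11610/647
  p_6/q_6 = 197047/10981
q_5 = 647 ≤ 952 < 10981 = q_6, so the answer is 11610/647.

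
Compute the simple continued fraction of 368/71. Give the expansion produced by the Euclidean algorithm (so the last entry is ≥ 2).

368 = 5×71 + 13
71 = 5×13 + 6
13 = 2×6 + 1
6 = 6×1 + 0  (stop)
So 368/71 = [5; 5, 2, 6].

[5; 5, 2, 6]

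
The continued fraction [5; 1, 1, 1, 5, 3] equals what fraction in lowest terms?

Fold from the inside: start with 3/1.
  5 + 1/3 = 16/3
  1 + 3/16 = 19/16
  1 + 16/19 = 35/19
  1 + 19/35 = 54/35
  5 + 35/54 = 305/54

305/54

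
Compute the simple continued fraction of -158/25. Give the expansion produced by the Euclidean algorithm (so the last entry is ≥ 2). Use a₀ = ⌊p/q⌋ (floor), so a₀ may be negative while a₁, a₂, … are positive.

-158 = -7·25 + 17
25 = 1·17 + 8
17 = 2·8 + 1
8 = 8·1 + 0  (stop)
So -158/25 = [-7; 1, 2, 8].

[-7; 1, 2, 8]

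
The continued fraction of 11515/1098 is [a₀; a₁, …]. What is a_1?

11515 = 10·1098 + 535   →  a_0 = 10
1098 = 2·535 + 28   →  a_1 = 2

2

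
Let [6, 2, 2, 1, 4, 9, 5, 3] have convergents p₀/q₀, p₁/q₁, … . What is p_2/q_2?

32/5

Using pₖ = aₖpₖ₋₁ + pₖ₋₂, qₖ = aₖqₖ₋₁ + qₖ₋₂ (with p₋₁=1, p₋₂=0, q₋₁=0, q₋₂=1):
  k=0: a=6, p=6, q=1
  k=1: a=2, p=13, q=2
  k=2: a=2, p=32, q=5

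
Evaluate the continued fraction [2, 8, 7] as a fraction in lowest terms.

Using pₖ = aₖpₖ₋₁ + pₖ₋₂ and qₖ = aₖqₖ₋₁ + qₖ₋₂:
  k=0: a=2, p=2, q=1
  k=1: a=8, p=17, q=8
  k=2: a=7, p=121, q=57

121/57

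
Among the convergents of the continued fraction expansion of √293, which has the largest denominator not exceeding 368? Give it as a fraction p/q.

2482/145

√293 = [17; 8, 1, 1, 8, 34, …] (period length 5).
Convergents:
  p_0/q_0 = 17/1
  p_1/q_1 = 137/8
  p_2/q_2 = 154/9
  p_3/q_3 = 291/17
  p_4/q_4 = 2482/145
  p_5/q_5 = 84679/4947
q_4 = 145 ≤ 368 < 4947 = q_5, so the answer is 2482/145.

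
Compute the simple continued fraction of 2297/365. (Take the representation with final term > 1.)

[6; 3, 2, 2, 3, 6]

2297 = 6×365 + 107
365 = 3×107 + 44
107 = 2×44 + 19
44 = 2×19 + 6
19 = 3×6 + 1
6 = 6×1 + 0  (stop)
So 2297/365 = [6; 3, 2, 2, 3, 6].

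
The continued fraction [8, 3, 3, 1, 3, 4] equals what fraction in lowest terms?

1736/209

Fold from the inside: start with 4/1.
  3 + 1/4 = 13/4
  1 + 4/13 = 17/13
  3 + 13/17 = 64/17
  3 + 17/64 = 209/64
  8 + 64/209 = 1736/209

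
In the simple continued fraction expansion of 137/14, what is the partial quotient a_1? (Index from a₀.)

137 = 9·14 + 11   →  a_0 = 9
14 = 1·11 + 3   →  a_1 = 1

1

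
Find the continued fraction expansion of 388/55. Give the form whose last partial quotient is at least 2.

[7; 18, 3]

388 = 7·55 + 3
55 = 18·3 + 1
3 = 3·1 + 0  (stop)
So 388/55 = [7; 18, 3].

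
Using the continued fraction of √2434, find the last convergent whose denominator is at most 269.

7351/149

√2434 = [49; 2, 1, 48, 1, 2, 98, …] (period length 6).
Convergents:
  p_0/q_0 = 49/1
  p_1/q_1 = 99/2
  p_2/q_2 = 148/3
  p_3/q_3 = 7203/146
  p_4/q_4 = 7351/149
  p_5/q_5 = 21905/444
q_4 = 149 ≤ 269 < 444 = q_5, so the answer is 7351/149.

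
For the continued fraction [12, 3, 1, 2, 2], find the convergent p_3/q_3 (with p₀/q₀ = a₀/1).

135/11

Using pₖ = aₖpₖ₋₁ + pₖ₋₂, qₖ = aₖqₖ₋₁ + qₖ₋₂ (with p₋₁=1, p₋₂=0, q₋₁=0, q₋₂=1):
  k=0: a=12, p=12, q=1
  k=1: a=3, p=37, q=3
  k=2: a=1, p=49, q=4
  k=3: a=2, p=135, q=11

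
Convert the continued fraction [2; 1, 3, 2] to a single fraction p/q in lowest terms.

Using pₖ = aₖpₖ₋₁ + pₖ₋₂ and qₖ = aₖqₖ₋₁ + qₖ₋₂:
  k=0: a=2, p=2, q=1
  k=1: a=1, p=3, q=1
  k=2: a=3, p=11, q=4
  k=3: a=2, p=25, q=9

25/9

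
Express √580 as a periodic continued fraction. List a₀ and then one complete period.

a₀ = ⌊√580⌋ = 24.

[24; 12, 48]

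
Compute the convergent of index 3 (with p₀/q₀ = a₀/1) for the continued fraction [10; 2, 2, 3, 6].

177/17

Using pₖ = aₖpₖ₋₁ + pₖ₋₂, qₖ = aₖqₖ₋₁ + qₖ₋₂ (with p₋₁=1, p₋₂=0, q₋₁=0, q₋₂=1):
  k=0: a=10, p=10, q=1
  k=1: a=2, p=21, q=2
  k=2: a=2, p=52, q=5
  k=3: a=3, p=177, q=17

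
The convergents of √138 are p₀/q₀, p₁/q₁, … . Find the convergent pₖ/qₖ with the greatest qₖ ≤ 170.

√138 = [11; 1, 2, 1, 22, …] (period length 4).
Convergents:
  p_0/q_0 = 11/1
  p_1/q_1 = 12/1
  p_2/q_2 = 35/3
  p_3/q_3 = 47/4
  p_4/q_4 = 1069/91
  p_5/q_5 = 1116/95
  p_6/q_6 = 3301/281
q_5 = 95 ≤ 170 < 281 = q_6, so the answer is 1116/95.

1116/95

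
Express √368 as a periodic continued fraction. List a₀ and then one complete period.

[19; 5, 2, 5, 38]

a₀ = ⌊√368⌋ = 19.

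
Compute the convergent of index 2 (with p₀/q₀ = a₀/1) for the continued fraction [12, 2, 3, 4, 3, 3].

Using pₖ = aₖpₖ₋₁ + pₖ₋₂, qₖ = aₖqₖ₋₁ + qₖ₋₂ (with p₋₁=1, p₋₂=0, q₋₁=0, q₋₂=1):
  k=0: a=12, p=12, q=1
  k=1: a=2, p=25, q=2
  k=2: a=3, p=87, q=7

87/7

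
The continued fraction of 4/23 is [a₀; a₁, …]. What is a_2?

4 = 0·23 + 4   →  a_0 = 0
23 = 5·4 + 3   →  a_1 = 5
4 = 1·3 + 1   →  a_2 = 1

1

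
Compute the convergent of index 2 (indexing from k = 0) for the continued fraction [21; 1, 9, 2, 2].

219/10

Using pₖ = aₖpₖ₋₁ + pₖ₋₂, qₖ = aₖqₖ₋₁ + qₖ₋₂ (with p₋₁=1, p₋₂=0, q₋₁=0, q₋₂=1):
  k=0: a=21, p=21, q=1
  k=1: a=1, p=22, q=1
  k=2: a=9, p=219, q=10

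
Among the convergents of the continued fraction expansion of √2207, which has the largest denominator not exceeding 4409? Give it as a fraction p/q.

205297/4370

√2207 = [46; 1, 45, 1, 92, …] (period length 4).
Convergents:
  p_0/q_0 = 46/1
  p_1/q_1 = 47/1
  p_2/q_2 = 2161/46
  p_3/q_3 = 2208/47
  p_4/q_4 = 205297/4370
  p_5/q_5 = 207505/4417
q_4 = 4370 ≤ 4409 < 4417 = q_5, so the answer is 205297/4370.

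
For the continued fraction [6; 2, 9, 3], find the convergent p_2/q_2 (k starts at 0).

123/19

Using pₖ = aₖpₖ₋₁ + pₖ₋₂, qₖ = aₖqₖ₋₁ + qₖ₋₂ (with p₋₁=1, p₋₂=0, q₋₁=0, q₋₂=1):
  k=0: a=6, p=6, q=1
  k=1: a=2, p=13, q=2
  k=2: a=9, p=123, q=19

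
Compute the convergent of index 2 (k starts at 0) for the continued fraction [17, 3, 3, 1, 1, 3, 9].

Using pₖ = aₖpₖ₋₁ + pₖ₋₂, qₖ = aₖqₖ₋₁ + qₖ₋₂ (with p₋₁=1, p₋₂=0, q₋₁=0, q₋₂=1):
  k=0: a=17, p=17, q=1
  k=1: a=3, p=52, q=3
  k=2: a=3, p=173, q=10

173/10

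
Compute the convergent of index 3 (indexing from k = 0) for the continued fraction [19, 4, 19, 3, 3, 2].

4523/235

Using pₖ = aₖpₖ₋₁ + pₖ₋₂, qₖ = aₖqₖ₋₁ + qₖ₋₂ (with p₋₁=1, p₋₂=0, q₋₁=0, q₋₂=1):
  k=0: a=19, p=19, q=1
  k=1: a=4, p=77, q=4
  k=2: a=19, p=1482, q=77
  k=3: a=3, p=4523, q=235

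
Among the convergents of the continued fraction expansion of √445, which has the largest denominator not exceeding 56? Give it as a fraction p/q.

443/21

√445 = [21; 10, 1, 1, 10, 42, …] (period length 5).
Convergents:
  p_0/q_0 = 21/1
  p_1/q_1 = 211/10
  p_2/q_2 = 232/11
  p_3/q_3 = 443/21
  p_4/q_4 = 4662/221
q_3 = 21 ≤ 56 < 221 = q_4, so the answer is 443/21.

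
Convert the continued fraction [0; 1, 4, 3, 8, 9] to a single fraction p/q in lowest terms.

985/1213

Fold from the inside: start with 9/1.
  8 + 1/9 = 73/9
  3 + 9/73 = 228/73
  4 + 73/228 = 985/228
  1 + 228/985 = 1213/985
  0 + 985/1213 = 985/1213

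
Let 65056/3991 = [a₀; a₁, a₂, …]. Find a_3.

65056 = 16·3991 + 1200   →  a_0 = 16
3991 = 3·1200 + 391   →  a_1 = 3
1200 = 3·391 + 27   →  a_2 = 3
391 = 14·27 + 13   →  a_3 = 14

14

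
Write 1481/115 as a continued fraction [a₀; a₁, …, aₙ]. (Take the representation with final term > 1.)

[12; 1, 7, 4, 1, 2]

1481 = 12·115 + 101
115 = 1·101 + 14
101 = 7·14 + 3
14 = 4·3 + 2
3 = 1·2 + 1
2 = 2·1 + 0  (stop)
So 1481/115 = [12; 1, 7, 4, 1, 2].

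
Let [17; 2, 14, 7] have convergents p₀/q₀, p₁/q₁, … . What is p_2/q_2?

Using pₖ = aₖpₖ₋₁ + pₖ₋₂, qₖ = aₖqₖ₋₁ + qₖ₋₂ (with p₋₁=1, p₋₂=0, q₋₁=0, q₋₂=1):
  k=0: a=17, p=17, q=1
  k=1: a=2, p=35, q=2
  k=2: a=14, p=507, q=29

507/29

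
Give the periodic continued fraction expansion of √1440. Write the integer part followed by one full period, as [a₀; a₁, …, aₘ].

a₀ = ⌊√1440⌋ = 37.
With m₀=0, d₀=1 and mₖ₊₁ = dₖaₖ − mₖ, dₖ₊₁ = (n − mₖ₊₁²)/dₖ, aₖ₊₁ = ⌊(a₀+mₖ₊₁)/dₖ₊₁⌋:
  k=1: m=37, d=71, a=1
  k=2: m=34, d=4, a=17
  k=3: m=34, d=71, a=1
  k=4: m=37, d=1, a=74
d=1 and a=2a₀=74 at k=4, so the next step gives (m, d) = (37, 71) again — its k=1 value — and the period has length 4.

[37; 1, 17, 1, 74]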